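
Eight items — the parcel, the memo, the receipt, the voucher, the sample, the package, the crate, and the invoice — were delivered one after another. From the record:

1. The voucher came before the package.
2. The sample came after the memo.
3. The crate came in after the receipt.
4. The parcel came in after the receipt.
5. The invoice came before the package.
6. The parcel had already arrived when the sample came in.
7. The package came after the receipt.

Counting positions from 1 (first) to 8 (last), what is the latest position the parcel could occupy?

7

The parcel must come before the sample — 1 item forced after it.
Everything else can be placed before the parcel in some valid order, so the parcel can sit as late as position 8 − 1 = 7.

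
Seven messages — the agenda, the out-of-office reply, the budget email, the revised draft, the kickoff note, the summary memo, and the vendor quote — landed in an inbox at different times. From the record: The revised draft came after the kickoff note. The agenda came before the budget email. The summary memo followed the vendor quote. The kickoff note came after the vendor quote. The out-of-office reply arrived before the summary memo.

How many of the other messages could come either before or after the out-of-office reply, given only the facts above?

5

Forced after the out-of-office reply: the summary memo.
That leaves the agenda, the budget email, the kickoff note, the revised draft, and the vendor quote with no forced order relative to the out-of-office reply — 5.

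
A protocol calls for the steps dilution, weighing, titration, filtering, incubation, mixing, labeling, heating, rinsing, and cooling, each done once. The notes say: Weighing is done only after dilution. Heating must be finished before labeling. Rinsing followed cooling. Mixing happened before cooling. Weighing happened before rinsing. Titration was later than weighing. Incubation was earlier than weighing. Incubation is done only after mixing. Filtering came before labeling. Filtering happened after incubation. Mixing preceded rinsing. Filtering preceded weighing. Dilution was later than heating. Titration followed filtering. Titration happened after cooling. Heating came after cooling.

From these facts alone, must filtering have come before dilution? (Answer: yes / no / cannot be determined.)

No chain of stated constraints runs from filtering to dilution, and none runs from dilution to filtering either.
So the relative order of filtering and dilution is not fixed by the given facts.

cannot be determined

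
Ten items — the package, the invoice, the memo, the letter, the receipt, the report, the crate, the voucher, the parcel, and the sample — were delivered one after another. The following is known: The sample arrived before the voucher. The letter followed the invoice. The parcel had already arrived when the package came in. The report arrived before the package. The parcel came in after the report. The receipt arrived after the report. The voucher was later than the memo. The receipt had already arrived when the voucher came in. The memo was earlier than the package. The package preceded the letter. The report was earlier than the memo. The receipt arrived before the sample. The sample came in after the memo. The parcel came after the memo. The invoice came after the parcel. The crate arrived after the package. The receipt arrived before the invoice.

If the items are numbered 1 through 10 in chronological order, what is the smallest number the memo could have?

The report must come before the memo — 1 forced predecessor.
Nothing else is forced ahead of the memo, so its earliest slot is position 1 + 1 = 2.

2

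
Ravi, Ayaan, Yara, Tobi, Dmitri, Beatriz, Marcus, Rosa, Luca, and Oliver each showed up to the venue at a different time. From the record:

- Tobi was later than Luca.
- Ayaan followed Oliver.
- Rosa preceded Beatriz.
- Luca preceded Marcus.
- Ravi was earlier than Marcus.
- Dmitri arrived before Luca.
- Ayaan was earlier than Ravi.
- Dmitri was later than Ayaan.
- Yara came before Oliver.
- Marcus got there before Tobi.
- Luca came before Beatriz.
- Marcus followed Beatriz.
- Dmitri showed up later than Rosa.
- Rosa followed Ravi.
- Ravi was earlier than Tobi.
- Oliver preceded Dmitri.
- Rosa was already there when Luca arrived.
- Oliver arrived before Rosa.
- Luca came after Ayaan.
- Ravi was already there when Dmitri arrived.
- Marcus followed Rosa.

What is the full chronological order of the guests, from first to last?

The constraints fix every adjacent pair, so only one ordering works:
Yara → Oliver → Ayaan → Ravi → Rosa → Dmitri → Luca → Beatriz → Marcus → Tobi.

Yara, Oliver, Ayaan, Ravi, Rosa, Dmitri, Luca, Beatriz, Marcus, Tobi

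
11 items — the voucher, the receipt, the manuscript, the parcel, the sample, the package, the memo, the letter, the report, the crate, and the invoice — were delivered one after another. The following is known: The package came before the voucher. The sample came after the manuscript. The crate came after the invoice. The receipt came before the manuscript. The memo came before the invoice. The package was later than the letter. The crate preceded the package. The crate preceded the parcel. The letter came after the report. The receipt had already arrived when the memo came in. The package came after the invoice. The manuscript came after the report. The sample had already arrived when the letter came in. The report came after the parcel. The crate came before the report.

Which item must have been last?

Every other item has a chain of constraints placing it before the voucher, so the voucher is last.

the voucher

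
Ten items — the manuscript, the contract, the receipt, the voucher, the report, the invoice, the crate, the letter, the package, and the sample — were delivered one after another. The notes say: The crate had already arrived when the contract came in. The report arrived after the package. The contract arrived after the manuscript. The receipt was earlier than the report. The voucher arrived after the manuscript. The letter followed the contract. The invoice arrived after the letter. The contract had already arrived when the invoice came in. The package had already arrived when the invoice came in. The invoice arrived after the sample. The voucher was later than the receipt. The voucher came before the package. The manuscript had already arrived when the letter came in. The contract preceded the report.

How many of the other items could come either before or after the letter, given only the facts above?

5

Forced before the letter: the contract, the crate, and the manuscript; forced after the letter: the invoice.
That leaves the package, the receipt, the report, the sample, and the voucher with no forced order relative to the letter — 5.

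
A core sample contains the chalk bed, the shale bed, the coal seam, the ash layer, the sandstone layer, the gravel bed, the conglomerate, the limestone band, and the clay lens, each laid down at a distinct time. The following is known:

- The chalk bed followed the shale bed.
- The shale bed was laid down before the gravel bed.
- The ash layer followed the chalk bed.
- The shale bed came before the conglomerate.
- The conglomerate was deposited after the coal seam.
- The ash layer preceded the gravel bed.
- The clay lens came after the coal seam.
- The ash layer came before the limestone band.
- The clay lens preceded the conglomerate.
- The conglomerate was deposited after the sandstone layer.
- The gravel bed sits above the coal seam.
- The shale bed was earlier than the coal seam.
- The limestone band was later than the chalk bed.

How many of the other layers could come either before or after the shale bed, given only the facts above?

Forced after the shale bed: the ash layer, the chalk bed, the clay lens, the coal seam, the conglomerate, the gravel bed, and the limestone band.
That leaves the sandstone layer with no forced order relative to the shale bed — 1.

1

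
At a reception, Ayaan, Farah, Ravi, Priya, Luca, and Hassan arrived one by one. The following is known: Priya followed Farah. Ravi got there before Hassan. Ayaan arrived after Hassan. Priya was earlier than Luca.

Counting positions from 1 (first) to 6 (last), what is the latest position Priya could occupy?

5

Priya must come before Luca — 1 guest forced after them.
Everything else can be placed before Priya in some valid order, so Priya can sit as late as position 6 − 1 = 5.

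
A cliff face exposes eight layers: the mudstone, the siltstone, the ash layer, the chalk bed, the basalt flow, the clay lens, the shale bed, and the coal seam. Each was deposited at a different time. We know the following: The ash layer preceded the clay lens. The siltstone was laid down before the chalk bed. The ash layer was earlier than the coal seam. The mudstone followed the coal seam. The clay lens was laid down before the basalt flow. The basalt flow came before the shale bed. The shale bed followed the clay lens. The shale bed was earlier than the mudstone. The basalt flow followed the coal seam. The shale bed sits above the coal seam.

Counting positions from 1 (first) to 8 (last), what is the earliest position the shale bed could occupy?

The ash layer, the basalt flow, the clay lens, and the coal seam must all come before the shale bed — 4 forced predecessors.
Nothing else is forced ahead of the shale bed, so its earliest slot is position 4 + 1 = 5.

5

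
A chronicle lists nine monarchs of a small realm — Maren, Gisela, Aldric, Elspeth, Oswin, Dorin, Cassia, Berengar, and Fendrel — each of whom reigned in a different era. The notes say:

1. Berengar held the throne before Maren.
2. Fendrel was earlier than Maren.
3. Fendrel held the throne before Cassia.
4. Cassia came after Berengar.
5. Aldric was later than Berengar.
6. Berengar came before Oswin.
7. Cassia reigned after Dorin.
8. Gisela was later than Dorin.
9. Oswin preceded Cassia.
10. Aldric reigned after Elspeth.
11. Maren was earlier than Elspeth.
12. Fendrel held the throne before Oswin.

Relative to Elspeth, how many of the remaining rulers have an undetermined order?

Forced before Elspeth: Berengar, Fendrel, and Maren; forced after Elspeth: Aldric.
That leaves Cassia, Dorin, Gisela, and Oswin with no forced order relative to Elspeth — 4.

4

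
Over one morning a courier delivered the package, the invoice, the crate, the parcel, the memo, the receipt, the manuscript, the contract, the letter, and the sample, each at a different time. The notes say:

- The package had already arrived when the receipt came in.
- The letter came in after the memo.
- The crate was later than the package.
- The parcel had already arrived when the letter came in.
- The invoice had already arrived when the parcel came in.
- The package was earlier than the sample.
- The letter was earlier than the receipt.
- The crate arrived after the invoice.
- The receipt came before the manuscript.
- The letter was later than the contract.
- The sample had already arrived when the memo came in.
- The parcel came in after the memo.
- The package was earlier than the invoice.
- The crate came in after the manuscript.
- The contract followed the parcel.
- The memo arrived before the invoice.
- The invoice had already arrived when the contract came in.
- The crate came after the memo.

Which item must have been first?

the package

The package has a chain of constraints placing it before every other item, so the package must be first.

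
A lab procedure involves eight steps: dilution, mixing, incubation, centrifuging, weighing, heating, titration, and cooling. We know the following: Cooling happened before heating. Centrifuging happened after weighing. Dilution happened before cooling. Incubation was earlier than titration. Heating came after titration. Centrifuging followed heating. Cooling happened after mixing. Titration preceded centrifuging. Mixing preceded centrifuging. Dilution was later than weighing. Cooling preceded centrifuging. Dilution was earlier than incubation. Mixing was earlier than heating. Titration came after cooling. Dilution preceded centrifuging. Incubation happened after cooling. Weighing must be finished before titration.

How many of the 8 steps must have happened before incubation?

Directly stated before incubation: cooling and dilution.
Mixing reaches incubation via mixing → cooling → incubation.
Weighing reaches incubation via weighing → dilution → incubation.
That's cooling, dilution, mixing, and weighing — 4 in all.

4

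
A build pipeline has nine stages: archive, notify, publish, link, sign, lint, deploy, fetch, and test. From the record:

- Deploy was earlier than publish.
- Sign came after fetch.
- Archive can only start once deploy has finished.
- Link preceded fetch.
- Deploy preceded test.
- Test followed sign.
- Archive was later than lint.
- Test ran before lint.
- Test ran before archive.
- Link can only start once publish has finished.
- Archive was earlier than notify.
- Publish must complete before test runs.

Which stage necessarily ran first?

deploy

Deploy has a chain of constraints placing it before every other stage, so deploy must be first.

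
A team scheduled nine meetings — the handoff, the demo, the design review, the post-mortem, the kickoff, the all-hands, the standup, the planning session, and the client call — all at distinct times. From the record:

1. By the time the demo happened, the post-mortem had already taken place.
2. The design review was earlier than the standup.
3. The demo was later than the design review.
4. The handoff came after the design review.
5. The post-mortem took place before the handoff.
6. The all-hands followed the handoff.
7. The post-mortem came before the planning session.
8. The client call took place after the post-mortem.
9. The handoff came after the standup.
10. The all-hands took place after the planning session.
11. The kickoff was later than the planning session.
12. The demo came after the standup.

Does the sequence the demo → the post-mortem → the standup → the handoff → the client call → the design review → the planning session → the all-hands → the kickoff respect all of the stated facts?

no

The constraints require the standup before the demo, but in the proposed sequence the demo appears ahead of the standup. That one violation is enough.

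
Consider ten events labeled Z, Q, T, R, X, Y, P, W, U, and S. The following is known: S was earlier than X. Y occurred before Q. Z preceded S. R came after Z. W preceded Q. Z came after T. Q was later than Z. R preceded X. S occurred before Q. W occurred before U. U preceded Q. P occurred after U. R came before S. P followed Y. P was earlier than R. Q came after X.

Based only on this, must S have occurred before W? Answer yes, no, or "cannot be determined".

no

Tracing the constraints gives W → U → P → R → S, so W must come before S.
That means S cannot be before W.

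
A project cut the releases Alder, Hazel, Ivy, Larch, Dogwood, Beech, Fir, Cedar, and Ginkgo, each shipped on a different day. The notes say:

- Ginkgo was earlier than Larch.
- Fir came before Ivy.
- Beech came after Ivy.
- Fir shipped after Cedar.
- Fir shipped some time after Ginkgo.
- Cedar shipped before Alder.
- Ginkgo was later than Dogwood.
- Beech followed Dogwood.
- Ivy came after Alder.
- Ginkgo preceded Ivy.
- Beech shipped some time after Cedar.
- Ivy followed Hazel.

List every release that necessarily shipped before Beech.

Alder, Cedar, Dogwood, Fir, Ginkgo, Hazel, Ivy

Directly stated before Beech: Cedar, Dogwood, and Ivy.
Alder reaches Beech via Alder → Ivy → Beech.
Fir reaches Beech via Fir → Ivy → Beech.
Ginkgo reaches Beech via Ginkgo → Ivy → Beech.
Likewise Hazel reaches Beech by chaining the stated constraints.
No chain forces Larch ahead of Beech.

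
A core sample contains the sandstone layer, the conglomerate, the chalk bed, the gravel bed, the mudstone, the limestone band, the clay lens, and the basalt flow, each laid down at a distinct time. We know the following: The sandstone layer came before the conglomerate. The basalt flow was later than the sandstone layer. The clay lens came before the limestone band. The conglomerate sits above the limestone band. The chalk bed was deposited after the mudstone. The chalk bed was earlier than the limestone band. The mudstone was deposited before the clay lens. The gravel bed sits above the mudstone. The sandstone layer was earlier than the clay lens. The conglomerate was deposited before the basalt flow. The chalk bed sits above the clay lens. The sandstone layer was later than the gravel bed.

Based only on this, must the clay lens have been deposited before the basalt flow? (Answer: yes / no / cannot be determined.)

yes

Chain the constraints: the clay lens → the limestone band → the conglomerate → the basalt flow. Each link is directly stated, so the clay lens comes before the basalt flow.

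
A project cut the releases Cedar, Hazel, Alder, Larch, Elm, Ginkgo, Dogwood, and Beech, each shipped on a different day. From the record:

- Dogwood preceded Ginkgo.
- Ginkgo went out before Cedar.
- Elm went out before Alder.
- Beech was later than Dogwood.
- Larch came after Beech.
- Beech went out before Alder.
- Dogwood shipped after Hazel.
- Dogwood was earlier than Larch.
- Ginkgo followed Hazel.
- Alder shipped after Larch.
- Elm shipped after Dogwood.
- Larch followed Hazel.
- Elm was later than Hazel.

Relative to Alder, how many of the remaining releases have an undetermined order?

Forced before Alder: Beech, Dogwood, Elm, Hazel, and Larch.
That leaves Cedar and Ginkgo with no forced order relative to Alder — 2.

2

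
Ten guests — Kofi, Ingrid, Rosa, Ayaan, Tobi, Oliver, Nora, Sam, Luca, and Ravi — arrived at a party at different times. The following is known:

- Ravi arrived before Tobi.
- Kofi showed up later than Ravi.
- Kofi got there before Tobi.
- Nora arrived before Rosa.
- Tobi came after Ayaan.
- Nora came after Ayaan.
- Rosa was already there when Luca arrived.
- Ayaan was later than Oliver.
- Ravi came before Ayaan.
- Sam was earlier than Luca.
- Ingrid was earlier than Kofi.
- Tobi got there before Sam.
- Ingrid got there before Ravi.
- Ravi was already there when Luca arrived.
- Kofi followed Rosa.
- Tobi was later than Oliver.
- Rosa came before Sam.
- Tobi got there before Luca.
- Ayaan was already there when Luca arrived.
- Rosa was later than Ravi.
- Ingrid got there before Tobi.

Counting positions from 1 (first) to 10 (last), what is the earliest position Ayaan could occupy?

Ingrid, Oliver, and Ravi must all come before Ayaan — 3 forced predecessors.
Nothing else is forced ahead of Ayaan, so their earliest slot is position 3 + 1 = 4.

4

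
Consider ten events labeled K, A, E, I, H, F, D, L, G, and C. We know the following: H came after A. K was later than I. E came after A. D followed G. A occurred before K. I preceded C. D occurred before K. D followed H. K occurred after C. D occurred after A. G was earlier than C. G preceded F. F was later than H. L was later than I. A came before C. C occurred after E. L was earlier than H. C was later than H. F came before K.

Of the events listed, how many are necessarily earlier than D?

5

Directly stated before D: A, G, and H.
I reaches D via I → L → H → D.
L reaches D via L → H → D.
No chain forces F (or any of the others) ahead of D.
That's A, G, H, I, and L — 5 in all.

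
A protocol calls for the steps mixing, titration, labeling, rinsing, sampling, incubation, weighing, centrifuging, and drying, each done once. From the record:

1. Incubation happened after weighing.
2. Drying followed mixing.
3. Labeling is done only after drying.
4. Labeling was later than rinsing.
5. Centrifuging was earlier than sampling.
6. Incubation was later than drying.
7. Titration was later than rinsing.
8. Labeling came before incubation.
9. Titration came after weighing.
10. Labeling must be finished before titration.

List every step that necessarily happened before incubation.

drying, labeling, mixing, rinsing, weighing

Directly stated before incubation: drying, labeling, and weighing.
Mixing reaches incubation via mixing → drying → incubation.
Rinsing reaches incubation via rinsing → labeling → incubation.
No chain forces titration (or any of the others) ahead of incubation.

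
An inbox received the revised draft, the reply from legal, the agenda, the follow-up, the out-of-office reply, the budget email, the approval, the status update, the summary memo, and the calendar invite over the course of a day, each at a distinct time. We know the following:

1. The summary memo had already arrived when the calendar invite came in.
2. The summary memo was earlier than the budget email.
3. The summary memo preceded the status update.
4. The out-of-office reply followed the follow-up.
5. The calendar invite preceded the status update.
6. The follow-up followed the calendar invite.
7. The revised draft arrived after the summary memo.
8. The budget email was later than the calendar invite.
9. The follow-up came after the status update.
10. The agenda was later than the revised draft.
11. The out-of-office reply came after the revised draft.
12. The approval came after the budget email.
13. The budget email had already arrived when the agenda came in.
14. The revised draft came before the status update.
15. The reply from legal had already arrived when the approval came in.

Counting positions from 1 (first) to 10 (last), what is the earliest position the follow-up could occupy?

5

The calendar invite, the revised draft, the status update, and the summary memo must all come before the follow-up — 4 forced predecessors.
Nothing else is forced ahead of the follow-up, so its earliest slot is position 4 + 1 = 5.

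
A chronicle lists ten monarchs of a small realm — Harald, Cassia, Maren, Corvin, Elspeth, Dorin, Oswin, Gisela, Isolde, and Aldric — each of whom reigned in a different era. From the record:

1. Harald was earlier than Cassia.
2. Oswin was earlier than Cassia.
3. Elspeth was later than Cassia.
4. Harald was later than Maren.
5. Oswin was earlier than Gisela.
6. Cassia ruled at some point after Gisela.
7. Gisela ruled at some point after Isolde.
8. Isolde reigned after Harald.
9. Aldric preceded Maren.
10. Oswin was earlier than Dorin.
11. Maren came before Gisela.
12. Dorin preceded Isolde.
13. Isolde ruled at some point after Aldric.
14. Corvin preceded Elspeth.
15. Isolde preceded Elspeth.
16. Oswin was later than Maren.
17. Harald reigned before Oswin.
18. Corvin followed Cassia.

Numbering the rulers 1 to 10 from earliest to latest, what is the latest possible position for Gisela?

Gisela must come before Cassia, Corvin, and Elspeth — 3 rulers forced after them.
Everything else can be placed before Gisela in some valid order, so Gisela can sit as late as position 10 − 3 = 7.

7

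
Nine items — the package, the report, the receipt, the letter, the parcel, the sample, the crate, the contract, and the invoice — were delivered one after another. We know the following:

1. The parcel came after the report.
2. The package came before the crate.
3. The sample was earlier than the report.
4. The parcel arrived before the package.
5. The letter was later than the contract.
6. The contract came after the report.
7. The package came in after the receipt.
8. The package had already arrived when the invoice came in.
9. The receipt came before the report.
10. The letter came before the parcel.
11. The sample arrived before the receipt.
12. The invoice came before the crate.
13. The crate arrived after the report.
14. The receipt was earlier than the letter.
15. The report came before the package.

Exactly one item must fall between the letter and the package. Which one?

Tracing the constraints gives the letter → the parcel → the package, so the parcel sits after the letter and before the package.
No other item is forced both after the letter and before the package.

the parcel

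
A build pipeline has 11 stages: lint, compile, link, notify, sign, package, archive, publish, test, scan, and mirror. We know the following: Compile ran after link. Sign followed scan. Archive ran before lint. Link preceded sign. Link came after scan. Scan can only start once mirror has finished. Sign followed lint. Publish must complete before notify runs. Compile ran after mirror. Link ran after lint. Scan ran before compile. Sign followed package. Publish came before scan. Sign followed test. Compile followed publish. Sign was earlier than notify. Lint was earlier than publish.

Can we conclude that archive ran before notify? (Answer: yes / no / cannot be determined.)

yes

Chain the constraints: archive → lint → publish → notify. Each link is directly stated, so archive comes before notify.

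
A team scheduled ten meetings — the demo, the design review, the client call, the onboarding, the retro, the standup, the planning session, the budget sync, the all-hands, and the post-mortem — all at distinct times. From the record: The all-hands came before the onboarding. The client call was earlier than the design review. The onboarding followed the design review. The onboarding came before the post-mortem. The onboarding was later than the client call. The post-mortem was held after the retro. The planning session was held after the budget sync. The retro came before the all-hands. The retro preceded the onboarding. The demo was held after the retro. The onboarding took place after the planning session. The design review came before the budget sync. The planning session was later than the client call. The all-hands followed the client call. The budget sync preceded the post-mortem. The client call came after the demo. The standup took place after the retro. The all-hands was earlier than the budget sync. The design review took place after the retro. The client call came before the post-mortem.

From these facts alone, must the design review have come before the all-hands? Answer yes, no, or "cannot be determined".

cannot be determined

No chain of stated constraints runs from the design review to the all-hands, and none runs from the all-hands to the design review either.
So the relative order of the design review and the all-hands is not fixed by the given facts.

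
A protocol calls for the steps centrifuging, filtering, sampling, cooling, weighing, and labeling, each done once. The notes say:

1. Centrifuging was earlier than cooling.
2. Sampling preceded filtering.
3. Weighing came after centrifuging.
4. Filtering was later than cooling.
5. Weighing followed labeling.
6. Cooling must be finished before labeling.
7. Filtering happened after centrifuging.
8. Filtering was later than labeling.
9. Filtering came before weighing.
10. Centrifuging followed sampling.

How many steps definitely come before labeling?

3

Directly stated before labeling: cooling.
Centrifuging reaches labeling via centrifuging → cooling → labeling.
Sampling reaches labeling via sampling → centrifuging → cooling → labeling.
No chain forces weighing (or any of the others) ahead of labeling.
That's centrifuging, cooling, and sampling — 3 in all.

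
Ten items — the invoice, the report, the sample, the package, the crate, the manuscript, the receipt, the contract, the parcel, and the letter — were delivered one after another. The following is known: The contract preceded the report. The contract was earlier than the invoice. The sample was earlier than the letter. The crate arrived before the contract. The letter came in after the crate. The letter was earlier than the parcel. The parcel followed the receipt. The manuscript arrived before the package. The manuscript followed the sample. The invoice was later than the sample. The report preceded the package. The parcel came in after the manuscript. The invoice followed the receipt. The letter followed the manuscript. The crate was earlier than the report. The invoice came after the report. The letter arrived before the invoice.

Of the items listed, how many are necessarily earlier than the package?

Directly stated before the package: the manuscript and the report.
The contract reaches the package via the contract → the report → the package.
The crate reaches the package via the crate → the report → the package.
The sample reaches the package via the sample → the manuscript → the package.
That's the contract, the crate, the manuscript, the report, and the sample — 5 in all.

5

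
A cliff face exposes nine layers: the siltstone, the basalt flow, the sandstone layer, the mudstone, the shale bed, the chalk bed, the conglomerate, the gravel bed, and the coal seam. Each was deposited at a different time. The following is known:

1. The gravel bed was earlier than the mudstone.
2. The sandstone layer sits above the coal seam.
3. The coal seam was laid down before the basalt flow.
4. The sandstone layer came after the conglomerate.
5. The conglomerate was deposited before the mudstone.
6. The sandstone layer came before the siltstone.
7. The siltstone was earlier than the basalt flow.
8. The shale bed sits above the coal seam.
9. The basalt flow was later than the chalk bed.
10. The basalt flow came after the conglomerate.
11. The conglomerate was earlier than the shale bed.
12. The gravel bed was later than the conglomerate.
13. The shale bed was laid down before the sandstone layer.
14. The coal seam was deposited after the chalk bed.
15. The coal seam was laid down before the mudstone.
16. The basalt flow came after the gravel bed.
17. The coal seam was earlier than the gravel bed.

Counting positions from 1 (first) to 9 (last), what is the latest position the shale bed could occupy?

The shale bed must come before the basalt flow, the sandstone layer, and the siltstone — 3 layers forced after it.
Everything else can be placed before the shale bed in some valid order, so the shale bed can sit as late as position 9 − 3 = 6.

6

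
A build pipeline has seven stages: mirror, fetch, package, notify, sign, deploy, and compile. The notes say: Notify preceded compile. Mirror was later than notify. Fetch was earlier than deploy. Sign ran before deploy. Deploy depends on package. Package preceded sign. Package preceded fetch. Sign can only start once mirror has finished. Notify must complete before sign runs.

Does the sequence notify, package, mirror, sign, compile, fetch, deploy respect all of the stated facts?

yes

Check each stated constraint against the proposed order — e.g. package is ahead of fetch; package is ahead of deploy. Every pair is in the required order; nothing is violated.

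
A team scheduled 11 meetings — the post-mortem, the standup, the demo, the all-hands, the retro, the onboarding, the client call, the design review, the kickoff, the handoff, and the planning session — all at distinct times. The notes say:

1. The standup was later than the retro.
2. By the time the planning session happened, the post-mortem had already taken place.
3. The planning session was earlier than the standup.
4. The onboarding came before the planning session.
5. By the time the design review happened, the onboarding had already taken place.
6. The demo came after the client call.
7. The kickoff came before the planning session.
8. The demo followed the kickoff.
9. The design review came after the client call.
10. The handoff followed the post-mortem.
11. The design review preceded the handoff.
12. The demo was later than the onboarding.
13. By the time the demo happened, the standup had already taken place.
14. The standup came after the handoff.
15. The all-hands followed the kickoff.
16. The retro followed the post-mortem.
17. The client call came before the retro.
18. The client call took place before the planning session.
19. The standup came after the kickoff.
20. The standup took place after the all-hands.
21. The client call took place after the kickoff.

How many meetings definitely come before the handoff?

5

Directly stated before the handoff: the design review and the post-mortem.
The client call reaches the handoff via the client call → the design review → the handoff.
The kickoff reaches the handoff via the kickoff → the client call → the design review → the handoff.
The onboarding reaches the handoff via the onboarding → the design review → the handoff.
That's the client call, the design review, the kickoff, the onboarding, and the post-mortem — 5 in all.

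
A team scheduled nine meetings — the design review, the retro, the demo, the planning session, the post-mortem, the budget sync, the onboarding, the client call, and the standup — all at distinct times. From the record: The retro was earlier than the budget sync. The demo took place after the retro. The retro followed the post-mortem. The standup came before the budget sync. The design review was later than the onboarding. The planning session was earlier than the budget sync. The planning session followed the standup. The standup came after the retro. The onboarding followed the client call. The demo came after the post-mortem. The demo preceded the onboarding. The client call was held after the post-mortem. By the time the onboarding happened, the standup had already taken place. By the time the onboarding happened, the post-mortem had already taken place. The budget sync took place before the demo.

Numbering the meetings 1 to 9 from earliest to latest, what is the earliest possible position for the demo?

6

The budget sync, the planning session, the post-mortem, the retro, and the standup must all come before the demo — 5 forced predecessors.
Nothing else is forced ahead of the demo, so its earliest slot is position 5 + 1 = 6.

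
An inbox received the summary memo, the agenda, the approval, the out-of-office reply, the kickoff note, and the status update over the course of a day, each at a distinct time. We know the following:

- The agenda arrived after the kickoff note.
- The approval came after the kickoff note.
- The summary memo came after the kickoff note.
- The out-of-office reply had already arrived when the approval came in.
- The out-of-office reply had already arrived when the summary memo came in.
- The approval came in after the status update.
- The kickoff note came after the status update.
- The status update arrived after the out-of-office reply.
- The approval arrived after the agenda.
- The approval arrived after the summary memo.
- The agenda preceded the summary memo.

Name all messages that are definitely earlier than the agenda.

the kickoff note, the out-of-office reply, the status update

Directly stated before the agenda: the kickoff note.
The out-of-office reply reaches the agenda via the out-of-office reply → the status update → the kickoff note → the agenda.
The status update reaches the agenda via the status update → the kickoff note → the agenda.
No chain forces the approval (or any of the others) ahead of the agenda.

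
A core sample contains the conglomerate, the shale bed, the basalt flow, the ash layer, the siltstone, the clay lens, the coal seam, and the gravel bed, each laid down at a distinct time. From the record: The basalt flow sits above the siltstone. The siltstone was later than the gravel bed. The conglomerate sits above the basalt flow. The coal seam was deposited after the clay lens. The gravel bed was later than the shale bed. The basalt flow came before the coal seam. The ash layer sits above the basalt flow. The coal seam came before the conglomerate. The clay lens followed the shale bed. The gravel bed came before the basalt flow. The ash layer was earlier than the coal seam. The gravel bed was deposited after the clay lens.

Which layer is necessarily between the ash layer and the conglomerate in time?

the coal seam

Tracing the constraints gives the ash layer → the coal seam → the conglomerate, so the coal seam sits after the ash layer and before the conglomerate.
No other layer is forced both after the ash layer and before the conglomerate.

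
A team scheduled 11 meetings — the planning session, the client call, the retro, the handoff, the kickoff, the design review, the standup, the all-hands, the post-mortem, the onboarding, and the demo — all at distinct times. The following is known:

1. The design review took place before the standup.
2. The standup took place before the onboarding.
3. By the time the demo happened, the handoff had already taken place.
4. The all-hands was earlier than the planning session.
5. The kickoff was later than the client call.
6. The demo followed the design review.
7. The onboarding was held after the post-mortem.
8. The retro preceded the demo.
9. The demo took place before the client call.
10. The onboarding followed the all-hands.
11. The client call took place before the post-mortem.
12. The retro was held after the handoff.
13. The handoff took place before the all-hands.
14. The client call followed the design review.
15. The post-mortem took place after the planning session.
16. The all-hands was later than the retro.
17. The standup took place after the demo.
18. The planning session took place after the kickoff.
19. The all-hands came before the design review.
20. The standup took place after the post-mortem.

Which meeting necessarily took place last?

the onboarding

Every other meeting has a chain of constraints placing it before the onboarding, so the onboarding is last.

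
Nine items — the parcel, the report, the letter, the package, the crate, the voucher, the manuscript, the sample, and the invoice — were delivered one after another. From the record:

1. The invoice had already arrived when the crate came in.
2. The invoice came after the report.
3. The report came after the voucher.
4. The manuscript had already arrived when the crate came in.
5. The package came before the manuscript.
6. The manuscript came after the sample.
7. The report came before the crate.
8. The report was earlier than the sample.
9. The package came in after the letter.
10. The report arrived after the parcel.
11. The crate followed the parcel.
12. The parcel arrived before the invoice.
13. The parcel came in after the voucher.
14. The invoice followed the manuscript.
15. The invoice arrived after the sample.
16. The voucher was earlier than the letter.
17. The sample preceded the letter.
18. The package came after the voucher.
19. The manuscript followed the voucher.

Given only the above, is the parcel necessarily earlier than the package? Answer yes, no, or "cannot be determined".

yes

Chain the constraints: the parcel → the report → the sample → the letter → the package. Each link is directly stated, so the parcel comes before the package.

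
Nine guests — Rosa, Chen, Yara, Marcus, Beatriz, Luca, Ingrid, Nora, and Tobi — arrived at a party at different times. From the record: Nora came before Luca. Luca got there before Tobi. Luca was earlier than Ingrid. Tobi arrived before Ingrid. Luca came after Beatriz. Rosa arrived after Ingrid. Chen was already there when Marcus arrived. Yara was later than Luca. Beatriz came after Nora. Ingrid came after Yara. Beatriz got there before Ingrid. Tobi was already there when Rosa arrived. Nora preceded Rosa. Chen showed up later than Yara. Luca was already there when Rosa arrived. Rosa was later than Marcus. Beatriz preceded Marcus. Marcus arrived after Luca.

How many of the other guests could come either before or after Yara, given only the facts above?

1

Forced before Yara: Beatriz, Luca, and Nora; forced after Yara: Chen, Ingrid, Marcus, and Rosa.
That leaves Tobi with no forced order relative to Yara — 1.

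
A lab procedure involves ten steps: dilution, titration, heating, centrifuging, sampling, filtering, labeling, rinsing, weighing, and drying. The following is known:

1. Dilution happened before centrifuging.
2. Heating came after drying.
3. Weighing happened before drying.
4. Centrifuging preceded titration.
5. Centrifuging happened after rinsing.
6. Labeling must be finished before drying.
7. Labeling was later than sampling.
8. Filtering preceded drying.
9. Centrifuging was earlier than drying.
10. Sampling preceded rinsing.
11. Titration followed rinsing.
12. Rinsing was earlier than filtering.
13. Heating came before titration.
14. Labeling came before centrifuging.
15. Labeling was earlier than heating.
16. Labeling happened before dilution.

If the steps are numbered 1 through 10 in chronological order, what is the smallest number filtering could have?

Rinsing and sampling must both come before filtering — 2 forced predecessors.
Nothing else is forced ahead of filtering, so its earliest slot is position 2 + 1 = 3.

3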